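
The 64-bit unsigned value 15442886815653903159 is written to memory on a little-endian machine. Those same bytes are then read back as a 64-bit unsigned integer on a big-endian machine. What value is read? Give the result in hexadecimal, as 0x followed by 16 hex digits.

15442886815653903159 in 64-bit hexadecimal is 0xD65027BD299D3B37.
Stored little-endian, the bytes at ascending addresses are 37 3B 9D 29 BD 27 50 D6.
Read back as big-endian, the last byte is least significant, giving 0x373B9D29BD2750D6.

0x373B9D29BD2750D6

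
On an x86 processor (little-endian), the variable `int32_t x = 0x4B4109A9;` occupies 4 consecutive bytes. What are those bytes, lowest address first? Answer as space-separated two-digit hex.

Split into bytes (most-significant first): 4B 41 09 A9.
In little-endian order the low byte comes first in memory.
So at ascending addresses the bytes are A9 09 41 4B.

A9 09 41 4B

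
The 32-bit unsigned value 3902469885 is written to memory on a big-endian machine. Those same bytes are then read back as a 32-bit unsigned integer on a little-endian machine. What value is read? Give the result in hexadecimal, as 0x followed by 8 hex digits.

3902469885 in 32-bit hexadecimal is 0xE89AF6FD.
Stored big-endian, the bytes at ascending addresses are E8 9A F6 FD.
Read back as little-endian, the first byte is least significant, giving 0xFDF69AE8.

0xFDF69AE8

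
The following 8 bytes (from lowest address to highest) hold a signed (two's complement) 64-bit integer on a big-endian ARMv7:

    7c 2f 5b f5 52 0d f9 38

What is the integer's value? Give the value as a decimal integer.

8948472093810227512

Big-endian stores the most-significant byte at the lowest address.
The bytes are already most-significant first: 0x7C2F5BF5520DF938.
0x7C2F5BF5520DF938 = 8948472093810227512.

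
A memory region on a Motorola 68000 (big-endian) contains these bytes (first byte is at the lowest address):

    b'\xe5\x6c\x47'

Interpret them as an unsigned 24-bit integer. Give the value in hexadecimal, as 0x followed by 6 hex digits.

In big-endian order the high byte comes first in memory.
The bytes are already most-significant first: 0xE56C47.

0xE56C47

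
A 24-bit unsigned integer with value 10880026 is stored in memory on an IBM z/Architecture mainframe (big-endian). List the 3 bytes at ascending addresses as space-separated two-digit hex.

10880026 in hexadecimal, padded to 24 bits, is 0xA6041A.
Split into bytes (most-significant first): A6 04 1A.
In big-endian order the high byte comes first in memory.
So the memory order matches the most-significant-first order: A6 04 1A.

A6 04 1A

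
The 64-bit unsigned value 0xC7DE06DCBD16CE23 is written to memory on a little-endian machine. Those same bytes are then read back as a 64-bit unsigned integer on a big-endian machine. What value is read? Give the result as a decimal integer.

Stored little-endian, the bytes at ascending addresses are 23 CE 16 BD DC 06 DE C7.
Read back as big-endian, the last byte is least significant, giving 0x23CE16BDDC06DEC7.
0x23CE16BDDC06DEC7 = 2580024641225940679.

2580024641225940679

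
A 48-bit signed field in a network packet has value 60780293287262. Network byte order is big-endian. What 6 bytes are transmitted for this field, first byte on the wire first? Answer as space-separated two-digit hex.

37 47 83 CA 6D 5E

60780293287262 in hexadecimal, padded to 48 bits, is 0x374783CA6D5E.
Split into bytes (most-significant first): 37 47 83 CA 6D 5E.
In big-endian order the high byte comes first in memory.
So the memory order matches the most-significant-first order: 37 47 83 CA 6D 5E.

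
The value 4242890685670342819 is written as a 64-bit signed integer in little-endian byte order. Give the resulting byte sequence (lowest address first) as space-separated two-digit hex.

4242890685670342819 in hexadecimal, padded to 64 bits, is 0x3AE1C6994C31C0A3.
Split into bytes (most-significant first): 3A E1 C6 99 4C 31 C0 A3.
In little-endian order the low byte comes first in memory.
So at ascending addresses the bytes are A3 C0 31 4C 99 C6 E1 3A.

A3 C0 31 4C 99 C6 E1 3A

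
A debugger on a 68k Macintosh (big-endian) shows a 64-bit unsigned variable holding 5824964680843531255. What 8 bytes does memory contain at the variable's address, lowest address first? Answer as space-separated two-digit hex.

5824964680843531255 in hexadecimal, padded to 64 bits, is 0x50D66E83E6E013F7.
Split into bytes (most-significant first): 50 D6 6E 83 E6 E0 13 F7.
Big-endian: lowest address holds the most-significant byte.
So the memory order matches the most-significant-first order: 50 D6 6E 83 E6 E0 13 F7.

50 D6 6E 83 E6 E0 13 F7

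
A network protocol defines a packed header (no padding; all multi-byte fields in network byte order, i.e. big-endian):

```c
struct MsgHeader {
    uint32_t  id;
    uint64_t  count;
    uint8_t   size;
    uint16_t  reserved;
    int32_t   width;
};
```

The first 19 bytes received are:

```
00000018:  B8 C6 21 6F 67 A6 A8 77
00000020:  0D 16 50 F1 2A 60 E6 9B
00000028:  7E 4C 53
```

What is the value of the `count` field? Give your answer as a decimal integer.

7468842261314687217

`count` follows `id` (4 bytes), so it starts at byte offset 4 and occupies 8 bytes.
Bytes at offsets 4..11: 67 A6 A8 77 0D 16 50 F1.
Big-endian stores the most-significant byte at the lowest address.
The bytes are already most-significant first: 0x67A6A8770D1650F1.
0x67A6A8770D1650F1 = 7468842261314687217.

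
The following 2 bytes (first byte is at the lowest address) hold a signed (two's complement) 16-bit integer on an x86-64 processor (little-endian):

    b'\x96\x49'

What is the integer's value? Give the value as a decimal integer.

Little-endian: lowest address holds the least-significant byte.
Reassemble most-significant byte first: 49 96 → 0x4996.
0x4996 = 18838.

18838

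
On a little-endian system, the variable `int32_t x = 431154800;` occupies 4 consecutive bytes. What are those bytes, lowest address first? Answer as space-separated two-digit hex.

70 E6 B2 19

431154800 in hexadecimal, padded to 32 bits, is 0x19B2E670.
Split into bytes (most-significant first): 19 B2 E6 70.
In little-endian order the low byte comes first in memory.
So at ascending addresses the bytes are 70 E6 B2 19.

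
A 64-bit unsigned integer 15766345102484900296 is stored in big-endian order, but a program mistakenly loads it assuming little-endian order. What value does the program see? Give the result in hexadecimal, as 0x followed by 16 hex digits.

15766345102484900296 in 64-bit hexadecimal is 0xDACD4F5647D509C8.
Stored big-endian, the bytes at ascending addresses are DA CD 4F 56 47 D5 09 C8.
Read back as little-endian, the first byte is least significant, giving 0xC809D547564FCDDA.

0xC809D547564FCDDA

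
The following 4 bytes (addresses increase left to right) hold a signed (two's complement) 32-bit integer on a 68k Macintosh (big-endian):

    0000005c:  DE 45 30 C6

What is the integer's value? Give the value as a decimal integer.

Big-endian: lowest address holds the most-significant byte.
The bytes are already most-significant first: 0xDE4530C6.
Top bit is set, so as a signed 32-bit value this is 0xDE4530C6 − 2^32 = -565890874.

-565890874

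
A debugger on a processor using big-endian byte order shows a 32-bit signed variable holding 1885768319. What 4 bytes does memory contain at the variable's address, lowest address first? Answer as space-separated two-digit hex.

70 66 8A 7F

1885768319 in hexadecimal, padded to 32 bits, is 0x70668A7F.
Split into bytes (most-significant first): 70 66 8A 7F.
In big-endian order the high byte comes first in memory.
So the memory order matches the most-significant-first order: 70 66 8A 7F.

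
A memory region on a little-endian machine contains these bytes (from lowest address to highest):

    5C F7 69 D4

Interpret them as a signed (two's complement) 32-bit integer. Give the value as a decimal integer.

Little-endian stores the least-significant byte at the lowest address.
Reassemble most-significant byte first: D4 69 F7 5C → 0xD469F75C.
Top bit is set, so as a signed 32-bit value this is 0xD469F75C − 2^32 = -731252900.

-731252900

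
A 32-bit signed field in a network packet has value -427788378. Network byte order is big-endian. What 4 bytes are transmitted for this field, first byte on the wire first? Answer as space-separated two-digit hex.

Two's complement of -427788378 in 32 bits: 427788378 = 0x197F885A; invert → 0xE68077A5; add 1 → 0xE68077A6.
Split into bytes (most-significant first): E6 80 77 A6.
Big-endian: lowest address holds the most-significant byte.
So the memory order matches the most-significant-first order: E6 80 77 A6.

E6 80 77 A6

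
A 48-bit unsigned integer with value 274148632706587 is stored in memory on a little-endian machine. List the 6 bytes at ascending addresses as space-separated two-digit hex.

274148632706587 in hexadecimal, padded to 48 bits, is 0xF95633DE3E1B.
Split into bytes (most-significant first): F9 56 33 DE 3E 1B.
In little-endian order the low byte comes first in memory.
So at ascending addresses the bytes are 1B 3E DE 33 56 F9.

1B 3E DE 33 56 F9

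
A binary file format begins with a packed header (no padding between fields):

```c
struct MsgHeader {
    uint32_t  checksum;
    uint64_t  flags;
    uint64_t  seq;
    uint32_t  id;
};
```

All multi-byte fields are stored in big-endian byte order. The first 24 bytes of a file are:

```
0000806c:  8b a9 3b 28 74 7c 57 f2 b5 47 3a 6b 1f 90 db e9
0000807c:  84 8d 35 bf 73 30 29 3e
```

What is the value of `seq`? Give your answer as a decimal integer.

2274559607819810239

`seq` follows `checksum` (4 B), `flags` (8 B), so it starts at offset 4 + 8 = 12 and occupies 8 bytes.
Bytes at offsets 12..19: 1F 90 DB E9 84 8D 35 BF.
In big-endian order the high byte comes first in memory.
The bytes are already most-significant first: 0x1F90DBE9848D35BF.
0x1F90DBE9848D35BF = 2274559607819810239.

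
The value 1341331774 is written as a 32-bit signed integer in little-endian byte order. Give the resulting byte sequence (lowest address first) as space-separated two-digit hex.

1341331774 in hexadecimal, padded to 32 bits, is 0x4FF3193E.
Split into bytes (most-significant first): 4F F3 19 3E.
Little-endian: lowest address holds the least-significant byte.
So at ascending addresses the bytes are 3E 19 F3 4F.

3E 19 F3 4F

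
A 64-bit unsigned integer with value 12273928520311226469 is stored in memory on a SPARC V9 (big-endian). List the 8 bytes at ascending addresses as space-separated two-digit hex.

12273928520311226469 in hexadecimal, padded to 64 bits, is 0xAA55C0F58BAFC065.
Split into bytes (most-significant first): AA 55 C0 F5 8B AF C0 65.
Big-endian: lowest address holds the most-significant byte.
So the memory order matches the most-significant-first order: AA 55 C0 F5 8B AF C0 65.

AA 55 C0 F5 8B AF C0 65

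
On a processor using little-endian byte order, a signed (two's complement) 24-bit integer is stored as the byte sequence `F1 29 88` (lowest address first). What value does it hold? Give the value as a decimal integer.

Little-endian stores the least-significant byte at the lowest address.
Reassemble most-significant byte first: 88 29 F1 → 0x8829F1.
Top bit is set, so as a signed 24-bit value this is 0x8829F1 − 2^24 = -7853583.

-7853583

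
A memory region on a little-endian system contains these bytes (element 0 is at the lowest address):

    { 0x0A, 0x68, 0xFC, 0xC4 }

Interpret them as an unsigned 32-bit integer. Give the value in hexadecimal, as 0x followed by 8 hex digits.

Little-endian stores the least-significant byte at the lowest address.
Reassemble most-significant byte first: C4 FC 68 0A → 0xC4FC680A.

0xC4FC680A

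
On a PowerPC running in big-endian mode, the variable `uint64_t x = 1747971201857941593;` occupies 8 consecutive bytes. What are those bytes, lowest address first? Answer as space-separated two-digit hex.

1747971201857941593 in hexadecimal, padded to 64 bits, is 0x18420A8C045AF059.
Split into bytes (most-significant first): 18 42 0A 8C 04 5A F0 59.
Big-endian stores the most-significant byte at the lowest address.
So the memory order matches the most-significant-first order: 18 42 0A 8C 04 5A F0 59.

18 42 0A 8C 04 5A F0 59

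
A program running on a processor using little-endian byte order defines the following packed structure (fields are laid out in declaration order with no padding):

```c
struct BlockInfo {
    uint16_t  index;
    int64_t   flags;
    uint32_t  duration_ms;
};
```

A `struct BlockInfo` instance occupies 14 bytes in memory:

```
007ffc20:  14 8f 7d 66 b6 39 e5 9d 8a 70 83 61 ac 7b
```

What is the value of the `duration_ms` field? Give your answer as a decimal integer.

`duration_ms` follows `index` (2 B), `flags` (8 B), so it starts at offset 2 + 8 = 10 and occupies 4 bytes.
Bytes at offsets 10..13: 83 61 AC 7B.
Little-endian: lowest address holds the least-significant byte.
Reassemble most-significant byte first: 7B AC 61 83 → 0x7BAC6183.
0x7BAC6183 = 2074894723.

2074894723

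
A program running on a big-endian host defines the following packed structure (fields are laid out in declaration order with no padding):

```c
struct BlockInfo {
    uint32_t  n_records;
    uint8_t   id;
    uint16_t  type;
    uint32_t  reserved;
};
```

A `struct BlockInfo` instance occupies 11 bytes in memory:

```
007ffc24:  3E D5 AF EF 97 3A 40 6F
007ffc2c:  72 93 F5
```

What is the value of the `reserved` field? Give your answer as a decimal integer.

1869779957

`reserved` follows `n_records` (4 B), `id` (1 B), `type` (2 B), so it starts at offset 4 + 1 + 2 = 7 and occupies 4 bytes.
Bytes at offsets 7..10: 6F 72 93 F5.
Big-endian stores the most-significant byte at the lowest address.
The bytes are already most-significant first: 0x6F7293F5.
0x6F7293F5 = 1869779957.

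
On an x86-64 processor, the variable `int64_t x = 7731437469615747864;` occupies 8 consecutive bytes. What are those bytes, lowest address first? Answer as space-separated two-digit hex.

18 73 97 6B 6A 95 4B 6B

7731437469615747864 in hexadecimal, padded to 64 bits, is 0x6B4B956A6B977318.
Split into bytes (most-significant first): 6B 4B 95 6A 6B 97 73 18.
Little-endian: lowest address holds the least-significant byte.
So at ascending addresses the bytes are 18 73 97 6B 6A 95 4B 6B.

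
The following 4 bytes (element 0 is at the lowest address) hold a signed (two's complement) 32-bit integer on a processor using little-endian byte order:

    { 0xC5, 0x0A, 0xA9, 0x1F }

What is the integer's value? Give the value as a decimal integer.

531172037

Little-endian stores the least-significant byte at the lowest address.
Reassemble most-significant byte first: 1F A9 0A C5 → 0x1FA90AC5.
0x1FA90AC5 = 531172037.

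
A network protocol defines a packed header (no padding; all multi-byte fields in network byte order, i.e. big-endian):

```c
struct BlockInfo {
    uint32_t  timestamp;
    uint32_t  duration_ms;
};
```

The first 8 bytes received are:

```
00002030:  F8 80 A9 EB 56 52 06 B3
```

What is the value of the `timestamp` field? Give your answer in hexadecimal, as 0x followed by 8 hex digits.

0xF880A9EB

`timestamp` is the first field, at byte offset 0, occupying 4 bytes.
Bytes at offsets 0..3: F8 80 A9 EB.
In big-endian order the high byte comes first in memory.
The bytes are already most-significant first: 0xF880A9EB.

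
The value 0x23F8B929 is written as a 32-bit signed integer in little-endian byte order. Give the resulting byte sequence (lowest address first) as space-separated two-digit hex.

29 B9 F8 23

Split into bytes (most-significant first): 23 F8 B9 29.
Little-endian: lowest address holds the least-significant byte.
So at ascending addresses the bytes are 29 B9 F8 23.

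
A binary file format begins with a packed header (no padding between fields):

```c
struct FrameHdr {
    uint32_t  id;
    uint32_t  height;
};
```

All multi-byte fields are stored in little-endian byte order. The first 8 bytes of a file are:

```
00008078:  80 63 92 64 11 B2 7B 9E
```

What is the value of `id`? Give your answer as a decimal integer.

1687315328

`id` is the first field, at byte offset 0, occupying 4 bytes.
Bytes at offsets 0..3: 80 63 92 64.
In little-endian order the low byte comes first in memory.
Reassemble most-significant byte first: 64 92 63 80 → 0x64926380.
0x64926380 = 1687315328.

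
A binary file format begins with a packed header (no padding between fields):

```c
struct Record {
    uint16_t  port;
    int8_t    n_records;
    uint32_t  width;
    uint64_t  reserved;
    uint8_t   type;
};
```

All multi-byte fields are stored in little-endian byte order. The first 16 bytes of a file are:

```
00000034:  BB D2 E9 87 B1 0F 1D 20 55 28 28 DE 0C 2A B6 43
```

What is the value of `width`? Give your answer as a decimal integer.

487567751

`width` follows `port` (2 B), `n_records` (1 B), so it starts at offset 2 + 1 = 3 and occupies 4 bytes.
Bytes at offsets 3..6: 87 B1 0F 1D.
Little-endian: lowest address holds the least-significant byte.
Reassemble most-significant byte first: 1D 0F B1 87 → 0x1D0FB187.
0x1D0FB187 = 487567751.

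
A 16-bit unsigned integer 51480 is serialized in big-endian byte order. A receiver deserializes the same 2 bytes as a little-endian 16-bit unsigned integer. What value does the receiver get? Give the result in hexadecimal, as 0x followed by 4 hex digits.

51480 in 16-bit hexadecimal is 0xC918.
Stored big-endian, the bytes at ascending addresses are C9 18.
Read back as little-endian, the first byte is least significant, giving 0x18C9.

0x18C9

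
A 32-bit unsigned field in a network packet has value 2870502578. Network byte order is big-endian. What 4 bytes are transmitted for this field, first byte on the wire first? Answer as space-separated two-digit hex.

AB 18 64 B2

2870502578 in hexadecimal, padded to 32 bits, is 0xAB1864B2.
Split into bytes (most-significant first): AB 18 64 B2.
Big-endian: lowest address holds the most-significant byte.
So the memory order matches the most-significant-first order: AB 18 64 B2.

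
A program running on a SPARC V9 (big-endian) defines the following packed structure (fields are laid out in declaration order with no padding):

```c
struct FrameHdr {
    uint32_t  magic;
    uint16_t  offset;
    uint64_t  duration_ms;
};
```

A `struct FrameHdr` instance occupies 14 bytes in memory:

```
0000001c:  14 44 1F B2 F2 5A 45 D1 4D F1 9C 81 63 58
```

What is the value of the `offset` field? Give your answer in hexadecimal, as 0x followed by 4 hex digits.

`offset` follows `magic` (4 bytes), so it starts at byte offset 4 and occupies 2 bytes.
Bytes at offsets 4..5: F2 5A.
In big-endian order the high byte comes first in memory.
The bytes are already most-significant first: 0xF25A.

0xF25A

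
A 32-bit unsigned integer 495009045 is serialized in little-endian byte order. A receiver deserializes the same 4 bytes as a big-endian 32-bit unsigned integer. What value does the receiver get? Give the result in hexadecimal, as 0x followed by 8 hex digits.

0x153D811D

495009045 in 32-bit hexadecimal is 0x1D813D15.
Stored little-endian, the bytes at ascending addresses are 15 3D 81 1D.
Read back as big-endian, the last byte is least significant, giving 0x153D811D.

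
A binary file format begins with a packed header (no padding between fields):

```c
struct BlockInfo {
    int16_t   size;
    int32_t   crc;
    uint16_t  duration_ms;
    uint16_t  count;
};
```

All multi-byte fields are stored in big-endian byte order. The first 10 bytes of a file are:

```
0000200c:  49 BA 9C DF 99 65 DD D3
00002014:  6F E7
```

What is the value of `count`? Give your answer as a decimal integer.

28647

`count` follows `size` (2 B), `crc` (4 B), `duration_ms` (2 B), so it starts at offset 2 + 4 + 2 = 8 and occupies 2 bytes.
Bytes at offsets 8..9: 6F E7.
Big-endian: lowest address holds the most-significant byte.
The bytes are already most-significant first: 0x6FE7.
0x6FE7 = 28647.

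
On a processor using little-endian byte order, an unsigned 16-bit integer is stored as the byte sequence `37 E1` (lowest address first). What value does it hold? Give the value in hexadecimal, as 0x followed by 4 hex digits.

0xE137

Little-endian: lowest address holds the least-significant byte.
Reassemble most-significant byte first: E1 37 → 0xE137.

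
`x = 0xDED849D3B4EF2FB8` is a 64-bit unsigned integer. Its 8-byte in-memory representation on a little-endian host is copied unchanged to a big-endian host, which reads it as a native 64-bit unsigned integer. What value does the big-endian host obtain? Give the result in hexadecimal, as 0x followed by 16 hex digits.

Stored little-endian, the bytes at ascending addresses are B8 2F EF B4 D3 49 D8 DE.
Read back as big-endian, the last byte is least significant, giving 0xB82FEFB4D349D8DE.

0xB82FEFB4D349D8DE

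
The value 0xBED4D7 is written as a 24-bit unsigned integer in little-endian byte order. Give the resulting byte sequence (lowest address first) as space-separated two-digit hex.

D7 D4 BE

Split into bytes (most-significant first): BE D4 D7.
Little-endian stores the least-significant byte at the lowest address.
So at ascending addresses the bytes are D7 D4 BE.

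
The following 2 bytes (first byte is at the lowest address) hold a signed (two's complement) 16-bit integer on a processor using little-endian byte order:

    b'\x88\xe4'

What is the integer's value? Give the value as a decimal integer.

-7032

In little-endian order the low byte comes first in memory.
Reassemble most-significant byte first: E4 88 → 0xE488.
Top bit is set, so as a signed 16-bit value this is 0xE488 − 2^16 = -7032.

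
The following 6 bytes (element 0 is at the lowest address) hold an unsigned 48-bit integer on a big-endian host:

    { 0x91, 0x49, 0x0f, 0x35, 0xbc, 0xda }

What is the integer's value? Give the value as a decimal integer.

Big-endian stores the most-significant byte at the lowest address.
The bytes are already most-significant first: 0x91490F35BCDA.
0x91490F35BCDA = 159742973820122.

159742973820122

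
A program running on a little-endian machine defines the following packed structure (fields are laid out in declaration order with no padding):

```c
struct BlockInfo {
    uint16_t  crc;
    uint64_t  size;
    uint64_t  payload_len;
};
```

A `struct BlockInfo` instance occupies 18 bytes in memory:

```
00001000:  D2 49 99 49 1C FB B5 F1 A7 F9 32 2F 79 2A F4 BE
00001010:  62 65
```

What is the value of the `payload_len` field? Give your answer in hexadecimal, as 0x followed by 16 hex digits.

`payload_len` follows `crc` (2 B), `size` (8 B), so it starts at offset 2 + 8 = 10 and occupies 8 bytes.
Bytes at offsets 10..17: 32 2F 79 2A F4 BE 62 65.
Little-endian stores the least-significant byte at the lowest address.
Reassemble most-significant byte first: 65 62 BE F4 2A 79 2F 32 → 0x6562BEF42A792F32.

0x6562BEF42A792F32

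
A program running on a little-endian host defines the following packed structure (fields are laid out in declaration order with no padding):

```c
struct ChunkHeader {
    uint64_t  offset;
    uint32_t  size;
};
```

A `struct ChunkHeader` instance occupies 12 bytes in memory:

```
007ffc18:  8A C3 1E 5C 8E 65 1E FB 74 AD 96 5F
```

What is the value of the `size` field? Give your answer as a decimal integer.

1603710324

`size` follows `offset` (8 bytes), so it starts at byte offset 8 and occupies 4 bytes.
Bytes at offsets 8..11: 74 AD 96 5F.
Little-endian stores the least-significant byte at the lowest address.
Reassemble most-significant byte first: 5F 96 AD 74 → 0x5F96AD74.
0x5F96AD74 = 1603710324.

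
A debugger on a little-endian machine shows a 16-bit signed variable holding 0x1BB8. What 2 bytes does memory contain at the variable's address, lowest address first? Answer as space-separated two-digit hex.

Split into bytes (most-significant first): 1B B8.
In little-endian order the low byte comes first in memory.
So at ascending addresses the bytes are B8 1B.

B8 1B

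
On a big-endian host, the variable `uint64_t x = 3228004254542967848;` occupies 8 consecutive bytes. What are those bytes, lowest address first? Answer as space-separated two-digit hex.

3228004254542967848 in hexadecimal, padded to 64 bits, is 0x2CCC2CC44D7BB428.
Split into bytes (most-significant first): 2C CC 2C C4 4D 7B B4 28.
In big-endian order the high byte comes first in memory.
So the memory order matches the most-significant-first order: 2C CC 2C C4 4D 7B B4 28.

2C CC 2C C4 4D 7B B4 28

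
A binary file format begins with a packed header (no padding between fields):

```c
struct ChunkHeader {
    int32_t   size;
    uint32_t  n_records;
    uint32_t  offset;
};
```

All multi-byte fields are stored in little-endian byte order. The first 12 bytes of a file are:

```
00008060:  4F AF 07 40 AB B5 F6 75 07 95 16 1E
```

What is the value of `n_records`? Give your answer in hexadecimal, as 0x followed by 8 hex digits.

`n_records` follows `size` (4 bytes), so it starts at byte offset 4 and occupies 4 bytes.
Bytes at offsets 4..7: AB B5 F6 75.
In little-endian order the low byte comes first in memory.
Reassemble most-significant byte first: 75 F6 B5 AB → 0x75F6B5AB.

0x75F6B5AB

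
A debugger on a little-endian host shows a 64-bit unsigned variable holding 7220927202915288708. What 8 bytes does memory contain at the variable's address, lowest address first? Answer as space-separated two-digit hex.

7220927202915288708 in hexadecimal, padded to 64 bits, is 0x6435E3086EB88684.
Split into bytes (most-significant first): 64 35 E3 08 6E B8 86 84.
In little-endian order the low byte comes first in memory.
So at ascending addresses the bytes are 84 86 B8 6E 08 E3 35 64.

84 86 B8 6E 08 E3 35 64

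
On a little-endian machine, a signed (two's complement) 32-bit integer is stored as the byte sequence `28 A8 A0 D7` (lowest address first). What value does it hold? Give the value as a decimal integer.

Little-endian stores the least-significant byte at the lowest address.
Reassemble most-significant byte first: D7 A0 A8 28 → 0xD7A0A828.
Top bit is set, so as a signed 32-bit value this is 0xD7A0A828 − 2^32 = -677337048.

-677337048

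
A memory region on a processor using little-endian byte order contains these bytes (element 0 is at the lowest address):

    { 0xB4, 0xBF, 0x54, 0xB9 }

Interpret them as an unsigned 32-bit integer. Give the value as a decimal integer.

3109339060

Little-endian stores the least-significant byte at the lowest address.
Reassemble most-significant byte first: B9 54 BF B4 → 0xB954BFB4.
0xB954BFB4 = 3109339060.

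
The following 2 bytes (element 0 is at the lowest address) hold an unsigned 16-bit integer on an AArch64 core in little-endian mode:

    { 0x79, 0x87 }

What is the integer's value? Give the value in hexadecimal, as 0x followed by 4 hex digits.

In little-endian order the low byte comes first in memory.
Reassemble most-significant byte first: 87 79 → 0x8779.

0x8779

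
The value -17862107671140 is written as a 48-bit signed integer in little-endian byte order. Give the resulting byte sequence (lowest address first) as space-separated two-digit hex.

Two's complement of -17862107671140 in 48 bits: 17862107671140 = 0x103ED8952A64; invert → 0xEFC1276AD59B; add 1 → 0xEFC1276AD59C.
Split into bytes (most-significant first): EF C1 27 6A D5 9C.
Little-endian stores the least-significant byte at the lowest address.
So at ascending addresses the bytes are 9C D5 6A 27 C1 EF.

9C D5 6A 27 C1 EF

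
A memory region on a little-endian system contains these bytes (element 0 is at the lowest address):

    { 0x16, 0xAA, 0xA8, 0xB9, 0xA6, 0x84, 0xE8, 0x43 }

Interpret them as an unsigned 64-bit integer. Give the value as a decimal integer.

Little-endian stores the least-significant byte at the lowest address.
Reassemble most-significant byte first: 43 E8 84 A6 B9 A8 AA 16 → 0x43E884A6B9A8AA16.
0x43E884A6B9A8AA16 = 4893306846752320022.

4893306846752320022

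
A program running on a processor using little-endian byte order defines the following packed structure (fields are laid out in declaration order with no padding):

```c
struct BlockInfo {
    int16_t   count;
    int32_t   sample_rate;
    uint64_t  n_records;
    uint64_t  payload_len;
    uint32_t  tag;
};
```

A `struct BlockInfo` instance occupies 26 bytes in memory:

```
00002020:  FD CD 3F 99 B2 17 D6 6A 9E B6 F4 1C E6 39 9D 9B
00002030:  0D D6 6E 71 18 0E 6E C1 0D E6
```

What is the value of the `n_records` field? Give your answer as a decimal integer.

`n_records` follows `count` (2 B), `sample_rate` (4 B), so it starts at offset 2 + 4 = 6 and occupies 8 bytes.
Bytes at offsets 6..13: D6 6A 9E B6 F4 1C E6 39.
Little-endian stores the least-significant byte at the lowest address.
Reassemble most-significant byte first: 39 E6 1C F4 B6 9E 6A D6 → 0x39E61CF4B69E6AD6.
0x39E61CF4B69E6AD6 = 4172053942166776534.

4172053942166776534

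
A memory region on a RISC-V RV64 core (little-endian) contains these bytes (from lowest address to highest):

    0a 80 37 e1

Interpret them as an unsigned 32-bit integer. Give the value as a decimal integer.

In little-endian order the low byte comes first in memory.
Reassemble most-significant byte first: E1 37 80 0A → 0xE137800A.
0xE137800A = 3778510858.

3778510858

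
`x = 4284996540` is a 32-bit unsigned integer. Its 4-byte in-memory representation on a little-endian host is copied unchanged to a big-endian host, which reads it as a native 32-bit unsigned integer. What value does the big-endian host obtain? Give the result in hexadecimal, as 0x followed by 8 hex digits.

0xBCDB67FF

4284996540 in 32-bit hexadecimal is 0xFF67DBBC.
Stored little-endian, the bytes at ascending addresses are BC DB 67 FF.
Read back as big-endian, the last byte is least significant, giving 0xBCDB67FF.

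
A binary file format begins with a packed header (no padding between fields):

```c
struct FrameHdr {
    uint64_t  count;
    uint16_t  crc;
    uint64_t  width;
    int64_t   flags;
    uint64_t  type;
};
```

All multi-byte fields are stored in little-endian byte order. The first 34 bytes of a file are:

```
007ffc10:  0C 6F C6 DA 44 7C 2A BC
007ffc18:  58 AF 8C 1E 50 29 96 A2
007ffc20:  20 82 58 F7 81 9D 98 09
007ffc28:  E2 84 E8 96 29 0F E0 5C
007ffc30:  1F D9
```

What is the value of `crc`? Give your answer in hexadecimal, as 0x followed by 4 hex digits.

0xAF58

`crc` follows `count` (8 bytes), so it starts at byte offset 8 and occupies 2 bytes.
Bytes at offsets 8..9: 58 AF.
Little-endian stores the least-significant byte at the lowest address.
Reassemble most-significant byte first: AF 58 → 0xAF58.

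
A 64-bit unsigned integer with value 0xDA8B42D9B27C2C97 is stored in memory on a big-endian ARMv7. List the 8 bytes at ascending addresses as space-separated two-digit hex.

Split into bytes (most-significant first): DA 8B 42 D9 B2 7C 2C 97.
In big-endian order the high byte comes first in memory.
So the memory order matches the most-significant-first order: DA 8B 42 D9 B2 7C 2C 97.

DA 8B 42 D9 B2 7C 2C 97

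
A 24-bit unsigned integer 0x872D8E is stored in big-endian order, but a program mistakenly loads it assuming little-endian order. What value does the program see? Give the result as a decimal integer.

Stored big-endian, the bytes at ascending addresses are 87 2D 8E.
Read back as little-endian, the first byte is least significant, giving 0x8E2D87.
0x8E2D87 = 9317767.

9317767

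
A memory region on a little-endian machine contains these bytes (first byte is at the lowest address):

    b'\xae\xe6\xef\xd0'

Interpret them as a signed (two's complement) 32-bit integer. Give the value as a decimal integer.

Little-endian stores the least-significant byte at the lowest address.
Reassemble most-significant byte first: D0 EF E6 AE → 0xD0EFE6AE.
Top bit is set, so as a signed 32-bit value this is 0xD0EFE6AE − 2^32 = -789584210.

-789584210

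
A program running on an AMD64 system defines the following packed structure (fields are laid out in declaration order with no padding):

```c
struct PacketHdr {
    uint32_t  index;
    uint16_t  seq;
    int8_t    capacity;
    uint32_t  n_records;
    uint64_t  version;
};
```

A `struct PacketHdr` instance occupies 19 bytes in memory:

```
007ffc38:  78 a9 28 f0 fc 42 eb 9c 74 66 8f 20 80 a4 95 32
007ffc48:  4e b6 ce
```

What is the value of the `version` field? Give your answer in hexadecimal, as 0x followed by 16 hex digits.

0xCEB64E3295A48020

`version` follows `index` (4 B), `seq` (2 B), `capacity` (1 B), `n_records` (4 B), so it starts at offset 4 + 2 + 1 + 4 = 11 and occupies 8 bytes.
Bytes at offsets 11..18: 20 80 A4 95 32 4E B6 CE.
In little-endian order the low byte comes first in memory.
Reassemble most-significant byte first: CE B6 4E 32 95 A4 80 20 → 0xCEB64E3295A48020.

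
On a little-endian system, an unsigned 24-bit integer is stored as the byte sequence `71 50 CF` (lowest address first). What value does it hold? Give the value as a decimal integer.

In little-endian order the low byte comes first in memory.
Reassemble most-significant byte first: CF 50 71 → 0xCF5071.
0xCF5071 = 13586545.

13586545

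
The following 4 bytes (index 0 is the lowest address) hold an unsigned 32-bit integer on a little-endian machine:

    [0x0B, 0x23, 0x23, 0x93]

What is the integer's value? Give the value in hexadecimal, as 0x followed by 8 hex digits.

Little-endian: lowest address holds the least-significant byte.
Reassemble most-significant byte first: 93 23 23 0B → 0x9323230B.

0x9323230B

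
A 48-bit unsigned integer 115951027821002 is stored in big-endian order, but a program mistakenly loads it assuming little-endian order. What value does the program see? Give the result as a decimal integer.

222212278940777

115951027821002 in 48-bit hexadecimal is 0x6974F3D319CA.
Stored big-endian, the bytes at ascending addresses are 69 74 F3 D3 19 CA.
Read back as little-endian, the first byte is least significant, giving 0xCA19D3F37469.
0xCA19D3F37469 = 222212278940777.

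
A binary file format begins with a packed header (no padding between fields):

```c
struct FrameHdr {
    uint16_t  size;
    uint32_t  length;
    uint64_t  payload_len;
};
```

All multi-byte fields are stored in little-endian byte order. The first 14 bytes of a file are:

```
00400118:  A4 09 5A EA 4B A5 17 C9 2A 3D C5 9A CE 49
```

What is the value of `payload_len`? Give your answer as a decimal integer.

5318358381896583447

`payload_len` follows `size` (2 B), `length` (4 B), so it starts at offset 2 + 4 = 6 and occupies 8 bytes.
Bytes at offsets 6..13: 17 C9 2A 3D C5 9A CE 49.
Little-endian stores the least-significant byte at the lowest address.
Reassemble most-significant byte first: 49 CE 9A C5 3D 2A C9 17 → 0x49CE9AC53D2AC917.
0x49CE9AC53D2AC917 = 5318358381896583447.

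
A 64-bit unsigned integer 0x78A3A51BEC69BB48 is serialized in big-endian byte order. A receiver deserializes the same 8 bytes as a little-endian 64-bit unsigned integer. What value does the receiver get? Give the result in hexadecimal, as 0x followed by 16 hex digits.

0x48BB69EC1BA5A378

Stored big-endian, the bytes at ascending addresses are 78 A3 A5 1B EC 69 BB 48.
Read back as little-endian, the first byte is least significant, giving 0x48BB69EC1BA5A378.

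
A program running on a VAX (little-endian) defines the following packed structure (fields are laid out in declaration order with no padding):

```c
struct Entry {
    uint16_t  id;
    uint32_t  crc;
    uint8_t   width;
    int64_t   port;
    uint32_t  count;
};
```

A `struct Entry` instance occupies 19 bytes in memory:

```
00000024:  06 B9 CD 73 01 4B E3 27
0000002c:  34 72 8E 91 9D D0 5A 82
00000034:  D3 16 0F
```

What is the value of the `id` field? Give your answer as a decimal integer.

`id` is the first field, at byte offset 0, occupying 2 bytes.
Bytes at offsets 0..1: 06 B9.
Little-endian: lowest address holds the least-significant byte.
Reassemble most-significant byte first: B9 06 → 0xB906.
0xB906 = 47366.

47366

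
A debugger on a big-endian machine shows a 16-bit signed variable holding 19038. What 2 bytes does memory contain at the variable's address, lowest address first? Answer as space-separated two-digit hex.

4A 5E

19038 in hexadecimal, padded to 16 bits, is 0x4A5E.
Split into bytes (most-significant first): 4A 5E.
Big-endian stores the most-significant byte at the lowest address.
So the memory order matches the most-significant-first order: 4A 5E.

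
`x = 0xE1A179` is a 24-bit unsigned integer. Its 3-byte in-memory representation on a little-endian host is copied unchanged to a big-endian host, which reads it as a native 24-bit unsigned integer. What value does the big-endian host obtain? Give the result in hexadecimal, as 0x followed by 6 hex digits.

0x79A1E1

Stored little-endian, the bytes at ascending addresses are 79 A1 E1.
Read back as big-endian, the last byte is least significant, giving 0x79A1E1.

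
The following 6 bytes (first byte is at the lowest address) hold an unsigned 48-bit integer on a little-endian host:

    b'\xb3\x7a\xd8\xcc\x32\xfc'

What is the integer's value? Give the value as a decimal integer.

Little-endian: lowest address holds the least-significant byte.
Reassemble most-significant byte first: FC 32 CC D8 7A B3 → 0xFC32CCD87AB3.
0xFC32CCD87AB3 = 277295115303603.

277295115303603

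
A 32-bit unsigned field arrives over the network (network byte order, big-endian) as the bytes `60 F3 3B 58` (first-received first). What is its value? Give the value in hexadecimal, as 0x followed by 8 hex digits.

0x60F33B58

In big-endian order the high byte comes first in memory.
The bytes are already most-significant first: 0x60F33B58.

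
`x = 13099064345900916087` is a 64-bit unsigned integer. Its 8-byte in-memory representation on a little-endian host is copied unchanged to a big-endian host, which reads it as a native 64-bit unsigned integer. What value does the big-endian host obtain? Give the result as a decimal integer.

13099064345900916087 in 64-bit hexadecimal is 0xB5C9399EEB689D77.
Stored little-endian, the bytes at ascending addresses are 77 9D 68 EB 9E 39 C9 B5.
Read back as big-endian, the last byte is least significant, giving 0x779D68EB9E39C9B5.
0x779D68EB9E39C9B5 = 8619160623038187957.

8619160623038187957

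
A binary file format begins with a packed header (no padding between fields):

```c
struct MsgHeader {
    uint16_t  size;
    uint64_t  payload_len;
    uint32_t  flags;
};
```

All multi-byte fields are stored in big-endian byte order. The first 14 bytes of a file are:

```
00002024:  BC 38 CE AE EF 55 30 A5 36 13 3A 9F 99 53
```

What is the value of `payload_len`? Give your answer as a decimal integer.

14893104166928201235

`payload_len` follows `size` (2 bytes), so it starts at byte offset 2 and occupies 8 bytes.
Bytes at offsets 2..9: CE AE EF 55 30 A5 36 13.
Big-endian: lowest address holds the most-significant byte.
The bytes are already most-significant first: 0xCEAEEF5530A53613.
0xCEAEEF5530A53613 = 14893104166928201235.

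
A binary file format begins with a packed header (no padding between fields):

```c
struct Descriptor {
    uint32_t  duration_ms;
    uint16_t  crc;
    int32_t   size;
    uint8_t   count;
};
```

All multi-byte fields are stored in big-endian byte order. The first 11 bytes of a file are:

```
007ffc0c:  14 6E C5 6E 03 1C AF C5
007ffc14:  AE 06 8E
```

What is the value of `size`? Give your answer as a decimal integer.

`size` follows `duration_ms` (4 B), `crc` (2 B), so it starts at offset 4 + 2 = 6 and occupies 4 bytes.
Bytes at offsets 6..9: AF C5 AE 06.
In big-endian order the high byte comes first in memory.
The bytes are already most-significant first: 0xAFC5AE06.
Top bit is set, so as a signed 32-bit value this is 0xAFC5AE06 − 2^32 = -1345999354.

-1345999354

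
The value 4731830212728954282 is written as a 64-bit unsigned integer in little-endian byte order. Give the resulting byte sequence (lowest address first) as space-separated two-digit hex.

AA 9D 2B 17 82 D6 AA 41

4731830212728954282 in hexadecimal, padded to 64 bits, is 0x41AAD682172B9DAA.
Split into bytes (most-significant first): 41 AA D6 82 17 2B 9D AA.
In little-endian order the low byte comes first in memory.
So at ascending addresses the bytes are AA 9D 2B 17 82 D6 AA 41.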